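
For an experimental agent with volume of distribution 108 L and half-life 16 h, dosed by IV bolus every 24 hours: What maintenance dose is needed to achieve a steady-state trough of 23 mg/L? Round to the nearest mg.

4542 mg

τ/t½ = 24/16 ≈ 1.5, so f = (1/2)^(24/16) ≈ 0.353553.
Cmin,ss = (D/Vd)·f/(1−f), so D = Cmin,ss·Vd·(1−f)/f.
D = 23 × 108 × (1−f)/f ≈ 23 × 108 × 1.82843 ≈ 4541.82 mg.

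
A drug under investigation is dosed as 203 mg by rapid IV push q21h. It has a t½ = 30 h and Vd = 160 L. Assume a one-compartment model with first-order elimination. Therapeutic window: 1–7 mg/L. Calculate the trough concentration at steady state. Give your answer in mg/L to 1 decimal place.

2.0 mg/L

k = ln2/t½ = ln2/30 ≈ 0.023105 h⁻¹; fraction remaining f = e^(−kτ) = e^(−0.023105×21) ≈ 0.6156.
Accumulation ratio R = 1/(1 − f) ≈ 1/0.3844 ≈ 2.6015.
Single-dose peak C₀ = D/Vd = 203/160 ≈ 1.269 mg/L.
Cmax,ss = C₀/(1 − f) ≈ 1.269/0.3844 ≈ 3.301 mg/L.
One interval later, Cmin,ss = Cmax,ss·e^(−kτ) ≈ 3.301 × 0.6156 ≈ 2.032 mg/L.
Trough 2.0 mg/L vs MEC 1 mg/L: adequate.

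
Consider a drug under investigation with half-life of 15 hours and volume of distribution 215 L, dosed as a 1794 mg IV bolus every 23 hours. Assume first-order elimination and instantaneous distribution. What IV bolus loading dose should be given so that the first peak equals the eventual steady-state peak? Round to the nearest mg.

f = (1/2)^(23/15) ≈ 0.345478; accumulation ratio R = 1/(1−f) ≈ 1.52783.
Loading dose to hit Cmax,ss on first dose: D_load = D_maint·R ≈ 1794 × 1.52783 ≈ 2740.93 mg.

2741 mg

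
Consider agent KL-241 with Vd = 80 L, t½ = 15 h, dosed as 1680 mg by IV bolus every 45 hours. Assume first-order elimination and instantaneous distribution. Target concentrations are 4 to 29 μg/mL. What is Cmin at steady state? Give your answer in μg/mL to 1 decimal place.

τ = 45 h = 3 half-lives, so f = (1/2)^3 = 0.125.
Accumulation ratio R = 1/(1 − f) = 1/0.875 = 8/7.
Single-dose peak C₀ = D/Vd = 1680/80 = 21 μg/mL.
Steady-state peak Cmax,ss = C₀·R = 21 × 8/7 ≈ 24.000 μg/mL.
Steady-state trough Cmin,ss = Cmax,ss·f ≈ 24.000 × 0.125 ≈ 3.000 μg/mL.
Trough 3.0 μg/mL vs MEC 4 μg/mL: subtherapeutic.

3.0 μg/mL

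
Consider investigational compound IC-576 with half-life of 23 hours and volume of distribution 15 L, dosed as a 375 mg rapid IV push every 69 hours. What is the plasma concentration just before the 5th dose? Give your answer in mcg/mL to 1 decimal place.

f = (1/2)^(τ/t½) = (1/2)^(69/23) ≈ 0.1250.
C₀ = D/Vd = 375/15 ≈ 25.000 mcg/mL.
Before the 5th dose, 4 doses have been given. Superposition: Cmin = C₀·(f + f² + … + f^4).
≈ 25.000 × (0.1250 + 0.0156 + 0.0020 + 0.0002) ≈ 25.000 × 0.1428 ≈ 3.570 mcg/mL.

3.6 mcg/mL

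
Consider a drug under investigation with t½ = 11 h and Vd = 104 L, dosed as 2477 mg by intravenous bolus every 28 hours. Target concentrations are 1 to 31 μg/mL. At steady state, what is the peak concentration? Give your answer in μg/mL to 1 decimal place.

τ/t½ = 28/11 ≈ 2.5455, so fraction remaining f = (1/2)^(28/11) ≈ 0.1713.
Accumulation ratio R = 1/(1 − f) ≈ 1/0.8287 ≈ 1.2067.
Single-dose peak C₀ = D/Vd = 2477/104 ≈ 23.817 μg/mL.
Steady-state peak Cmax,ss = C₀·R ≈ 23.817 × 1.2067 ≈ 28.740 μg/mL.
Peak 28.7 μg/mL vs MTC 31 μg/mL: below toxic threshold.

28.7 μg/mL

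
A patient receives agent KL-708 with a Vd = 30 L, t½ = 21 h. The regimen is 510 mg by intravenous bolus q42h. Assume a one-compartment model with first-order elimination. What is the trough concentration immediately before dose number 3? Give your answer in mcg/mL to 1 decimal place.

5.3 mcg/mL

f = (1/2)^(τ/t½) = (1/2)^(42/21) ≈ 0.2500.
C₀ = D/Vd = 510/30 ≈ 17.000 mcg/mL.
Before the 3rd dose, 2 doses have been given. Superposition: Cmin = C₀·(f + f²).
≈ 17.000 × (0.2500 + 0.0625) ≈ 17.000 × 0.3125 ≈ 5.312 mcg/mL.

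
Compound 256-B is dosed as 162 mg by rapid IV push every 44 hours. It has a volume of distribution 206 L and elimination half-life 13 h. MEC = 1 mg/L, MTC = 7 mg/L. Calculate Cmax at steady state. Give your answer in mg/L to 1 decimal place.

τ/t½ = 44/13 ≈ 3.3846, so fraction remaining f = (1/2)^(44/13) ≈ 0.0957.
At steady state, accumulation factor R = 1/(1 − e^(−kτ)) ≈ 1.1058.
Each bolus raises the concentration by D/Vd = 162/206 ≈ 0.786 mg/L.
Steady-state peak Cmax,ss = C₀·R ≈ 0.786 × 1.1058 ≈ 0.869 mg/L.
Peak 0.9 mg/L vs MTC 7 mg/L: below toxic threshold.

0.9 mg/L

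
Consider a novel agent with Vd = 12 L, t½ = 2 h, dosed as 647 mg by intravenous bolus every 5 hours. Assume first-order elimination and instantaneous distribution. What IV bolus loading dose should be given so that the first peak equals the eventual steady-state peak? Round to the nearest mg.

786 mg

f = (1/2)^(5/2) ≈ 0.176777; accumulation ratio R = 1/(1−f) ≈ 1.21474.
Loading dose to hit Cmax,ss on first dose: D_load = D_maint·R ≈ 647 × 1.21474 ≈ 785.94 mg.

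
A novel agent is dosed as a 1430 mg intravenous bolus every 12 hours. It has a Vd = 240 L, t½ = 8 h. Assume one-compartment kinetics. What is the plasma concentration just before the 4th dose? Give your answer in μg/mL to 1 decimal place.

3.1 μg/mL

f = (1/2)^(τ/t½) = (1/2)^(12/8) ≈ 0.3536.
C₀ = D/Vd = 1430/240 ≈ 5.958 μg/mL.
Before the 4th dose, 3 doses have been given. Superposition: Cmin = C₀·(f + f² + … + f^3).
≈ 5.958 × (0.3536 + 0.1250 + 0.0442) ≈ 5.958 × 0.5228 ≈ 3.115 μg/mL.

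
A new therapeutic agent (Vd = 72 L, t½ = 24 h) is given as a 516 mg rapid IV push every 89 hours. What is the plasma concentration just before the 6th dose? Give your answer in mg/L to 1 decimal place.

f = (1/2)^(τ/t½) = (1/2)^(89/24) ≈ 0.0765.
C₀ = D/Vd = 516/72 ≈ 7.167 mg/L.
Before the 6th dose, 5 doses have been given. Superposition: Cmin = C₀·(f + f² + … + f^5).
≈ 7.167 × (0.0765 + 0.0059 + 0.0004 + 0.0000 + 0.0000) ≈ 7.167 × 0.0828 ≈ 0.593 mg/L.

0.6 mg/L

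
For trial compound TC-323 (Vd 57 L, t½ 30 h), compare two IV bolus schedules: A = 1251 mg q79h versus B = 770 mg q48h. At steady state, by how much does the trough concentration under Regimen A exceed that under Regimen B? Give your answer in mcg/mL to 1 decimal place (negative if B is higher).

-2.4 mcg/mL

Regimen A: f = (1/2)^(79/30) ≈ 0.1612; Cmin,ss = (1251/57)·f/(1−f) ≈ 4.218 mcg/mL.
Regimen B: f = (1/2)^(48/30) ≈ 0.3299; Cmin,ss = (770/57)·f/(1−f) ≈ 6.651 mcg/mL.
Difference ≈ 4.218 − 6.651 ≈ -2.433 mcg/mL.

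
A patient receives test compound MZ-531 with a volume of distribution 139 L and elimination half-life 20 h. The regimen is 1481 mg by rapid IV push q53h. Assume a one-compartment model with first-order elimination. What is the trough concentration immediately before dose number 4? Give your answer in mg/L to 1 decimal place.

f = (1/2)^(τ/t½) = (1/2)^(53/20) ≈ 0.1593.
C₀ = D/Vd = 1481/139 ≈ 10.655 mg/L.
Before the 4th dose, 3 doses have been given. Superposition: Cmin = C₀·(f + f² + … + f^3).
≈ 10.655 × (0.1593 + 0.0254 + 0.0040) ≈ 10.655 × 0.1887 ≈ 2.011 mg/L.

2.0 mg/L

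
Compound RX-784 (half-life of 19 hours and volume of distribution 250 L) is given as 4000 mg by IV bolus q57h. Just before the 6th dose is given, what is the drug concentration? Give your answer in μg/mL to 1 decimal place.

f = (1/2)^(τ/t½) = (1/2)^(57/19) ≈ 0.1250.
C₀ = D/Vd = 4000/250 ≈ 16.000 μg/mL.
Before the 6th dose, 5 doses have been given. Superposition: Cmin = C₀·(f + f² + … + f^5).
≈ 16.000 × (0.1250 + 0.0156 + 0.0020 + 0.0002 + 0.0000) ≈ 16.000 × 0.1428 ≈ 2.285 μg/mL.

2.3 μg/mL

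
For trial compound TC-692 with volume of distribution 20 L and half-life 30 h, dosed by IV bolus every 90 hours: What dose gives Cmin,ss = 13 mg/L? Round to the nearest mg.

1820 mg

τ/t½ = 90/30 ≈ 3, so f = (1/2)^(90/30) ≈ 0.125000.
Cmin,ss = (D/Vd)·f/(1−f), so D = Cmin,ss·Vd·(1−f)/f.
D = 13 × 20 × (1−f)/f ≈ 13 × 20 × 7.00000 ≈ 1820.00 mg.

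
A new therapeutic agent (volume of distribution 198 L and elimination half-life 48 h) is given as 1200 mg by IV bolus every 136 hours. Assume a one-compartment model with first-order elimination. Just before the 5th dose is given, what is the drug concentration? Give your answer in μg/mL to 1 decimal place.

f = (1/2)^(τ/t½) = (1/2)^(136/48) ≈ 0.1403.
C₀ = D/Vd = 1200/198 ≈ 6.061 μg/mL.
Before the 5th dose, 4 doses have been given. Superposition: Cmin = C₀·(f + f² + … + f^4).
≈ 6.061 × (0.1403 + 0.0197 + 0.0028 + 0.0004) ≈ 6.061 × 0.1632 ≈ 0.989 μg/mL.

1.0 μg/mL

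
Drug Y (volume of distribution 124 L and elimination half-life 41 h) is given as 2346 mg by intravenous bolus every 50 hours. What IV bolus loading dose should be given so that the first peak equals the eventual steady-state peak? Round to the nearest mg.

f = (1/2)^(50/41) ≈ 0.429428; accumulation ratio R = 1/(1−f) ≈ 1.75263.
Loading dose to hit Cmax,ss on first dose: D_load = D_maint·R ≈ 2346 × 1.75263 ≈ 4111.67 mg.

4112 mg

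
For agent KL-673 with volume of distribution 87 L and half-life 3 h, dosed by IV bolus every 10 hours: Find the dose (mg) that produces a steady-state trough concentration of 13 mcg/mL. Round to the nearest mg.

10269 mg

τ/t½ = 10/3 ≈ 3.3333, so f = (1/2)^(10/3) ≈ 0.099213.
Cmin,ss = (D/Vd)·f/(1−f), so D = Cmin,ss·Vd·(1−f)/f.
D = 13 × 87 × (1−f)/f ≈ 13 × 87 × 9.07932 ≈ 10268.71 mg.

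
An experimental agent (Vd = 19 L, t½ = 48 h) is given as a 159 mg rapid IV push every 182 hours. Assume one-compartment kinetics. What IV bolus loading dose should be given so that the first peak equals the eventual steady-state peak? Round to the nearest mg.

171 mg

f = (1/2)^(182/48) ≈ 0.072210; accumulation ratio R = 1/(1−f) ≈ 1.07783.
Loading dose to hit Cmax,ss on first dose: D_load = D_maint·R ≈ 159 × 1.07783 ≈ 171.37 mg.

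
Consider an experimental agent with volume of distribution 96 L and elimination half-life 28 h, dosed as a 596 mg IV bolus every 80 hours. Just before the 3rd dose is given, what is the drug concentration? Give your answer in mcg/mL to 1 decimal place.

f = (1/2)^(τ/t½) = (1/2)^(80/28) ≈ 0.1380.
C₀ = D/Vd = 596/96 ≈ 6.208 mcg/mL.
Before the 3rd dose, 2 doses have been given. Superposition: Cmin = C₀·(f + f²).
≈ 6.208 × (0.1380 + 0.0190) ≈ 6.208 × 0.1570 ≈ 0.975 mcg/mL.

1.0 mcg/mL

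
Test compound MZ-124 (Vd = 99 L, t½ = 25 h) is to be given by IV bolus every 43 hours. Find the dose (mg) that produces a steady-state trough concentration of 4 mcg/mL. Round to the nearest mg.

909 mg

τ/t½ = 43/25 ≈ 1.72, so f = (1/2)^(43/25) ≈ 0.303549.
Cmin,ss = (D/Vd)·f/(1−f), so D = Cmin,ss·Vd·(1−f)/f.
D = 4 × 99 × (1−f)/f ≈ 4 × 99 × 2.29436 ≈ 908.57 mg.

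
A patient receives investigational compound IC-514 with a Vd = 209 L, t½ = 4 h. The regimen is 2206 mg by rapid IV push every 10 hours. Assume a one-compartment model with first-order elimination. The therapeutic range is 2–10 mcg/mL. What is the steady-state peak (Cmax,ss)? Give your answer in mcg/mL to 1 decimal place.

12.8 mcg/mL

τ/t½ = 10/4 ≈ 2.5, so fraction remaining f = (1/2)^(10/4) ≈ 0.1768.
Accumulation ratio R = 1/(1 − f) ≈ 1/0.8232 ≈ 1.2148.
Single-dose peak C₀ = D/Vd = 2206/209 ≈ 10.555 mcg/mL.
Steady-state peak Cmax,ss = C₀·R ≈ 10.555 × 1.2148 ≈ 12.822 mcg/mL.
Peak 12.8 mcg/mL vs MTC 10 mcg/mL: exceeds toxic threshold.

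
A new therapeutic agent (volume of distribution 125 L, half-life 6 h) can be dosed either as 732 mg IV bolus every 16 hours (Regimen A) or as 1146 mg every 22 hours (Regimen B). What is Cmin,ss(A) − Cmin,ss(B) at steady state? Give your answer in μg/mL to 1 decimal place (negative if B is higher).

0.3 μg/mL

Regimen A: f = (1/2)^(16/6) ≈ 0.1575; Cmin,ss = (732/125)·f/(1−f) ≈ 1.095 μg/mL.
Regimen B: f = (1/2)^(22/6) ≈ 0.0787; Cmin,ss = (1146/125)·f/(1−f) ≈ 0.783 μg/mL.
Difference ≈ 1.095 − 0.783 ≈ 0.312 μg/mL.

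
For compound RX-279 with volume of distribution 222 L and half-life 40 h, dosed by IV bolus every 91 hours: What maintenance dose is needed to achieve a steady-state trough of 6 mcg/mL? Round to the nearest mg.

τ/t½ = 91/40 ≈ 2.275, so f = (1/2)^(91/40) ≈ 0.206613.
Cmin,ss = (D/Vd)·f/(1−f), so D = Cmin,ss·Vd·(1−f)/f.
D = 6 × 222 × (1−f)/f ≈ 6 × 222 × 3.83997 ≈ 5114.84 mg.

5115 mg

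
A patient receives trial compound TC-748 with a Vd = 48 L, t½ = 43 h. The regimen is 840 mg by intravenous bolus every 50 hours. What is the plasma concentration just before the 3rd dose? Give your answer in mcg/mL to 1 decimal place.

f = (1/2)^(τ/t½) = (1/2)^(50/43) ≈ 0.4466.
C₀ = D/Vd = 840/48 ≈ 17.500 mcg/mL.
Before the 3rd dose, 2 doses have been given. Superposition: Cmin = C₀·(f + f²).
≈ 17.500 × (0.4466 + 0.1995) ≈ 17.500 × 0.6461 ≈ 11.307 mcg/mL.

11.3 mcg/mL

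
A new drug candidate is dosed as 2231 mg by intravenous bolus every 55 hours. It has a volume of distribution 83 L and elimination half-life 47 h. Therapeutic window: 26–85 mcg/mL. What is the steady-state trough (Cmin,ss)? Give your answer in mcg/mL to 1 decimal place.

k = ln2/t½ = ln2/47 ≈ 0.014748 h⁻¹; fraction remaining f = e^(−kτ) = e^(−0.014748×55) ≈ 0.4444.
Each bolus raises the concentration by D/Vd = 2231/83 ≈ 26.880 mcg/mL.
Steady-state trough Cmin,ss = C₀·f/(1−f) ≈ 26.880 × 0.4444/0.5556 ≈ 21.500 mcg/mL.
Trough 21.5 mcg/mL vs MEC 26 mcg/mL: subtherapeutic.

21.5 mcg/mL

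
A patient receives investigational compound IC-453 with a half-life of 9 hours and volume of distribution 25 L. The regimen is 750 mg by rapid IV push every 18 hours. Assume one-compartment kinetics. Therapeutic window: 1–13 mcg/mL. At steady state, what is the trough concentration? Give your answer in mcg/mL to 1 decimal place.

The dosing interval is 2 half-lives, so f = 2^(−2) = 0.25.
Accumulation ratio R = 1/(1 − f) = 1/0.75 = 4/3.
Single-dose peak C₀ = D/Vd = 750/25 = 30 mcg/mL.
Steady-state peak Cmax,ss = C₀·R = 30 × 4/3 ≈ 40.000 mcg/mL.
Steady-state trough Cmin,ss = Cmax,ss·f ≈ 40.000 × 0.25 ≈ 10.000 mcg/mL.
Trough 10.0 mcg/mL vs MEC 1 mcg/mL: adequate.

10.0 mcg/mL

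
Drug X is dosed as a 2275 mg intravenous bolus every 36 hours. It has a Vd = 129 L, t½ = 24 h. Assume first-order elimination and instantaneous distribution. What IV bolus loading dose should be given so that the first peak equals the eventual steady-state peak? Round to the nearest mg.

3519 mg

f = (1/2)^(36/24) ≈ 0.353553; accumulation ratio R = 1/(1−f) ≈ 1.54692.
Loading dose to hit Cmax,ss on first dose: D_load = D_maint·R ≈ 2275 × 1.54692 ≈ 3519.24 mg.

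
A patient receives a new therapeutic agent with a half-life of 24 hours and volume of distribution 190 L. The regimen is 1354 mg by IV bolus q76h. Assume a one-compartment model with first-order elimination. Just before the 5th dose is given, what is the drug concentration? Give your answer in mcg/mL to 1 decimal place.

0.9 mcg/mL

f = (1/2)^(τ/t½) = (1/2)^(76/24) ≈ 0.1114.
C₀ = D/Vd = 1354/190 ≈ 7.126 mcg/mL.
Before the 5th dose, 4 doses have been given. Superposition: Cmin = C₀·(f + f² + … + f^4).
≈ 7.126 × (0.1114 + 0.0124 + 0.0014 + 0.0002) ≈ 7.126 × 0.1254 ≈ 0.894 mcg/mL.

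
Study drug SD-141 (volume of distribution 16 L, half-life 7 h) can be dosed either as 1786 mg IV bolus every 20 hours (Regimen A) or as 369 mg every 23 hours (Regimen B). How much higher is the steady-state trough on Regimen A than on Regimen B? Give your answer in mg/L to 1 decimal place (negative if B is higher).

Regimen A: f = (1/2)^(20/7) ≈ 0.1380; Cmin,ss = (1786/16)·f/(1−f) ≈ 17.870 mg/L.
Regimen B: f = (1/2)^(23/7) ≈ 0.1025; Cmin,ss = (369/16)·f/(1−f) ≈ 2.634 mg/L.
Difference ≈ 17.870 − 2.634 ≈ 15.236 mg/L.

15.2 mg/L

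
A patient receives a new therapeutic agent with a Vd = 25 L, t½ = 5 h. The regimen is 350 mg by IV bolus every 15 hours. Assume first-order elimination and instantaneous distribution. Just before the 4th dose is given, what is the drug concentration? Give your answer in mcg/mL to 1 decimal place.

2.0 mcg/mL

f = (1/2)^(τ/t½) = (1/2)^(15/5) ≈ 0.1250.
C₀ = D/Vd = 350/25 ≈ 14.000 mcg/mL.
Before the 4th dose, 3 doses have been given. Superposition: Cmin = C₀·(f + f² + … + f^3).
≈ 14.000 × (0.1250 + 0.0156 + 0.0020) ≈ 14.000 × 0.1426 ≈ 1.996 mcg/mL.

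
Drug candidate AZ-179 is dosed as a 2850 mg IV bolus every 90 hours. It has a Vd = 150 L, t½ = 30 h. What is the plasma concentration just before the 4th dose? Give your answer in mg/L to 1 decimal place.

2.7 mg/L

f = (1/2)^(τ/t½) = (1/2)^(90/30) ≈ 0.1250.
C₀ = D/Vd = 2850/150 ≈ 19.000 mg/L.
Before the 4th dose, 3 doses have been given. Superposition: Cmin = C₀·(f + f² + … + f^3).
≈ 19.000 × (0.1250 + 0.0156 + 0.0020) ≈ 19.000 × 0.1426 ≈ 2.709 mg/L.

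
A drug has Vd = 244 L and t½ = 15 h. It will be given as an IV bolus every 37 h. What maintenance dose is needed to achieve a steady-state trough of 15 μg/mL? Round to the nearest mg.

16571 mg

τ/t½ = 37/15 ≈ 2.4667, so f = (1/2)^(37/15) ≈ 0.180909.
Cmin,ss = (D/Vd)·f/(1−f), so D = Cmin,ss·Vd·(1−f)/f.
D = 15 × 244 × (1−f)/f ≈ 15 × 244 × 4.52764 ≈ 16571.16 mg.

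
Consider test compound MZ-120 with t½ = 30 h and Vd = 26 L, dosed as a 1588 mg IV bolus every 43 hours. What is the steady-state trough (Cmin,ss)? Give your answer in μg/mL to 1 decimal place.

τ/t½ = 43/30 ≈ 1.4333, so fraction remaining f = (1/2)^(43/30) ≈ 0.3703.
Single-dose peak C₀ = D/Vd = 1588/26 ≈ 61.077 μg/mL.
Steady-state trough Cmin,ss = C₀·f/(1−f) ≈ 61.077 × 0.3703/0.6297 ≈ 35.917 μg/mL.

35.9 μg/mL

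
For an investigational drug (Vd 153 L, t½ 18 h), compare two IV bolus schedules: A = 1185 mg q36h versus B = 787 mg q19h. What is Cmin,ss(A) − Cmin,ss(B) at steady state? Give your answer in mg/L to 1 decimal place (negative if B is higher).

-2.2 mg/L

Regimen A: f = (1/2)^(36/18) ≈ 0.2500; Cmin,ss = (1185/153)·f/(1−f) ≈ 2.582 mg/L.
Regimen B: f = (1/2)^(19/18) ≈ 0.4811; Cmin,ss = (787/153)·f/(1−f) ≈ 4.769 mg/L.
Difference ≈ 2.582 − 4.769 ≈ -2.187 mg/L.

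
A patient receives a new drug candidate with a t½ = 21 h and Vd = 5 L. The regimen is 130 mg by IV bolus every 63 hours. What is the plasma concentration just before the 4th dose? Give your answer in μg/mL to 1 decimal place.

f = (1/2)^(τ/t½) = (1/2)^(63/21) ≈ 0.1250.
C₀ = D/Vd = 130/5 ≈ 26.000 μg/mL.
Before the 4th dose, 3 doses have been given. Superposition: Cmin = C₀·(f + f² + … + f^3).
≈ 26.000 × (0.1250 + 0.0156 + 0.0020) ≈ 26.000 × 0.1426 ≈ 3.708 μg/mL.

3.7 μg/mL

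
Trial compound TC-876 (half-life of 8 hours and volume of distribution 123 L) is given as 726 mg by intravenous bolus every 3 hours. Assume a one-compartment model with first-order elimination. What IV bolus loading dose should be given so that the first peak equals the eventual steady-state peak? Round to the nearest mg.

3172 mg

f = (1/2)^(3/8) ≈ 0.771105; accumulation ratio R = 1/(1−f) ≈ 4.36882.
Loading dose to hit Cmax,ss on first dose: D_load = D_maint·R ≈ 726 × 4.36882 ≈ 3171.76 mg.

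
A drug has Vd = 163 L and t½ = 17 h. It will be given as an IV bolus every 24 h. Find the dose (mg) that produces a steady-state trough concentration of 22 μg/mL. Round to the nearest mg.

τ/t½ = 24/17 ≈ 1.4118, so f = (1/2)^(24/17) ≈ 0.375852.
Cmin,ss = (D/Vd)·f/(1−f), so D = Cmin,ss·Vd·(1−f)/f.
D = 22 × 163 × (1−f)/f ≈ 22 × 163 × 1.66062 ≈ 5954.98 mg.

5955 mg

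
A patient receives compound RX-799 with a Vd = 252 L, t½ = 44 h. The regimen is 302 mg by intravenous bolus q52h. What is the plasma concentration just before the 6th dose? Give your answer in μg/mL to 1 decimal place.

0.9 μg/mL

f = (1/2)^(τ/t½) = (1/2)^(52/44) ≈ 0.4408.
C₀ = D/Vd = 302/252 ≈ 1.198 μg/mL.
Before the 6th dose, 5 doses have been given. Superposition: Cmin = C₀·(f + f² + … + f^5).
≈ 1.198 × (0.4408 + 0.1943 + 0.0856 + 0.0378 + 0.0166) ≈ 1.198 × 0.7751 ≈ 0.929 μg/mL.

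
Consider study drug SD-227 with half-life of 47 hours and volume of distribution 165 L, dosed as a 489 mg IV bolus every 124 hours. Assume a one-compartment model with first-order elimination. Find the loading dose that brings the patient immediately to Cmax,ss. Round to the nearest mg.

f = (1/2)^(124/47) ≈ 0.160618; accumulation ratio R = 1/(1−f) ≈ 1.19135.
Loading dose to hit Cmax,ss on first dose: D_load = D_maint·R ≈ 489 × 1.19135 ≈ 582.57 mg.

583 mg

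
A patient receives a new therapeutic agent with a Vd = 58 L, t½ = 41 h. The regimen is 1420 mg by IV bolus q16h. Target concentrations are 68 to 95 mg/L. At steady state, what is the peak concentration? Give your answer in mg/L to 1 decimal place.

Over one 16-h interval, 16/41 ≈ 0.39024 half-lives elapse, leaving f ≈ 0.7630 of each dose.
Accumulation ratio R = 1/(1 − f) ≈ 1/0.2370 ≈ 4.2194.
Single-dose peak C₀ = D/Vd = 1420/58 ≈ 24.483 mg/L.
Steady-state peak Cmax,ss = C₀·R ≈ 24.483 × 4.2194 ≈ 103.304 mg/L.
Peak 103.3 mg/L vs MTC 95 mg/L: exceeds toxic threshold.

103.3 mg/L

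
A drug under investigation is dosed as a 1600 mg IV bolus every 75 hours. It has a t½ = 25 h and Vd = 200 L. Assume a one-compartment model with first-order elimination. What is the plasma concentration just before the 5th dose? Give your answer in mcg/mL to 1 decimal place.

1.1 mcg/mL

f = (1/2)^(τ/t½) = (1/2)^(75/25) ≈ 0.1250.
C₀ = D/Vd = 1600/200 ≈ 8.000 mcg/mL.
Before the 5th dose, 4 doses have been given. Superposition: Cmin = C₀·(f + f² + … + f^4).
≈ 8.000 × (0.1250 + 0.0156 + 0.0020 + 0.0002) ≈ 8.000 × 0.1428 ≈ 1.142 mcg/mL.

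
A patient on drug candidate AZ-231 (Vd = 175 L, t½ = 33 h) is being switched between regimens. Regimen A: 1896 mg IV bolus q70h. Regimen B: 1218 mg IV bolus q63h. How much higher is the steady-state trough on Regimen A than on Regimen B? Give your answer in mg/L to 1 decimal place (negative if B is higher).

0.7 mg/L

Regimen A: f = (1/2)^(70/33) ≈ 0.2299; Cmin,ss = (1896/175)·f/(1−f) ≈ 3.234 mg/L.
Regimen B: f = (1/2)^(63/33) ≈ 0.2663; Cmin,ss = (1218/175)·f/(1−f) ≈ 2.526 mg/L.
Difference ≈ 3.234 − 2.526 ≈ 0.708 mg/L.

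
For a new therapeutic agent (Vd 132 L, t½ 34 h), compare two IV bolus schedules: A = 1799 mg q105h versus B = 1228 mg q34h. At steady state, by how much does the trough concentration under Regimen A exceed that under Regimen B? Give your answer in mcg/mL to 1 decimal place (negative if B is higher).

Regimen A: f = (1/2)^(105/34) ≈ 0.1176; Cmin,ss = (1799/132)·f/(1−f) ≈ 1.816 mcg/mL.
Regimen B: f = (1/2)^(34/34) ≈ 0.5000; Cmin,ss = (1228/132)·f/(1−f) ≈ 9.303 mcg/mL.
Difference ≈ 1.816 − 9.303 ≈ -7.487 mcg/mL.

-7.5 mcg/mL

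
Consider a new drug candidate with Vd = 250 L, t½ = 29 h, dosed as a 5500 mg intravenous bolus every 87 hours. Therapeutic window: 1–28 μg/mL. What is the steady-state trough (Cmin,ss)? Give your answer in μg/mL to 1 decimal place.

τ = 87 h = 3 half-lives, so f = (1/2)^3 = 0.125.
Accumulation ratio R = 1/(1 − f) = 1/0.875 = 8/7.
Single-dose peak C₀ = D/Vd = 5500/250 = 22 μg/mL.
Steady-state peak Cmax,ss = C₀·R = 22 × 8/7 ≈ 25.143 μg/mL.
Steady-state trough Cmin,ss = Cmax,ss·f ≈ 25.143 × 0.125 ≈ 3.143 μg/mL.
Trough 3.1 μg/mL vs MEC 1 μg/mL: adequate.

3.1 μg/mL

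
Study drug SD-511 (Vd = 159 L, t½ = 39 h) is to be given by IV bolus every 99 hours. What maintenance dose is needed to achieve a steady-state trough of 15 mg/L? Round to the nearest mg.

τ/t½ = 99/39 ≈ 2.5385, so f = (1/2)^(99/39) ≈ 0.172126.
Cmin,ss = (D/Vd)·f/(1−f), so D = Cmin,ss·Vd·(1−f)/f.
D = 15 × 159 × (1−f)/f ≈ 15 × 159 × 4.80970 ≈ 11471.13 mg.

11471 mg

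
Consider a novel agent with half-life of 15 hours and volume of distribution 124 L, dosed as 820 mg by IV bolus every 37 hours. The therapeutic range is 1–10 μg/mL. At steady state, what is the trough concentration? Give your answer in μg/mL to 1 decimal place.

k = ln2/t½ = ln2/15 ≈ 0.046210 h⁻¹; fraction remaining f = e^(−kτ) = e^(−0.046210×37) ≈ 0.1809.
Each bolus raises the concentration by D/Vd = 820/124 ≈ 6.613 μg/mL.
Steady-state trough Cmin,ss = C₀·f/(1−f) ≈ 6.613 × 0.1809/0.8191 ≈ 1.460 μg/mL.
Trough 1.5 μg/mL vs MEC 1 μg/mL: adequate.

1.5 μg/mL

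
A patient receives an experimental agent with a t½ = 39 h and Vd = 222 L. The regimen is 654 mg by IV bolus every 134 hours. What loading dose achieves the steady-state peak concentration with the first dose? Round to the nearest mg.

f = (1/2)^(134/39) ≈ 0.092404; accumulation ratio R = 1/(1−f) ≈ 1.10181.
Loading dose to hit Cmax,ss on first dose: D_load = D_maint·R ≈ 654 × 1.10181 ≈ 720.58 mg.

721 mg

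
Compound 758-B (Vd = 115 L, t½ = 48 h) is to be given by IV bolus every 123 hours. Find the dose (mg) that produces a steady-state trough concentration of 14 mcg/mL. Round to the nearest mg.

7901 mg

τ/t½ = 123/48 ≈ 2.5625, so f = (1/2)^(123/48) ≈ 0.169282.
Cmin,ss = (D/Vd)·f/(1−f), so D = Cmin,ss·Vd·(1−f)/f.
D = 14 × 115 × (1−f)/f ≈ 14 × 115 × 4.90730 ≈ 7900.75 mg.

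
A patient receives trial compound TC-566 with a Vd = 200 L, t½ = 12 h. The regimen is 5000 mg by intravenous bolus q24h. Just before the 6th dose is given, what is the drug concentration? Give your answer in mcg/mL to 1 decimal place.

f = (1/2)^(τ/t½) = (1/2)^(24/12) ≈ 0.2500.
C₀ = D/Vd = 5000/200 ≈ 25.000 mcg/mL.
Before the 6th dose, 5 doses have been given. Superposition: Cmin = C₀·(f + f² + … + f^5).
≈ 25.000 × (0.2500 + 0.0625 + 0.0156 + 0.0039 + 0.0010) ≈ 25.000 × 0.3330 ≈ 8.325 mcg/mL.

8.3 mcg/mL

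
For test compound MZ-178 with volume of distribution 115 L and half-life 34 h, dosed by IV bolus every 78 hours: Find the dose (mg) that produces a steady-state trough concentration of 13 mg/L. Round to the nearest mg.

τ/t½ = 78/34 ≈ 2.2941, so f = (1/2)^(78/34) ≈ 0.203893.
Cmin,ss = (D/Vd)·f/(1−f), so D = Cmin,ss·Vd·(1−f)/f.
D = 13 × 115 × (1−f)/f ≈ 13 × 115 × 3.90453 ≈ 5837.27 mg.

5837 mg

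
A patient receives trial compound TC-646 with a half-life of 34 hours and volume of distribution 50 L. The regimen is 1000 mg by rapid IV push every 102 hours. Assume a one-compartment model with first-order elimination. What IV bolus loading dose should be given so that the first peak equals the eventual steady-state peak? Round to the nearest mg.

1143 mg

f = (1/2)^(102/34) ≈ 0.125000; accumulation ratio R = 1/(1−f) ≈ 1.14286.
Loading dose to hit Cmax,ss on first dose: D_load = D_maint·R ≈ 1000 × 1.14286 ≈ 1142.86 mg.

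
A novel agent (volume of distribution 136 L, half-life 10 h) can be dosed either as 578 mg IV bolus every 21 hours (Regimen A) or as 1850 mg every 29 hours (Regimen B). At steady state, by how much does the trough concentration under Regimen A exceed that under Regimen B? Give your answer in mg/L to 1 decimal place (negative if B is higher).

-0.8 mg/L

Regimen A: f = (1/2)^(21/10) ≈ 0.2333; Cmin,ss = (578/136)·f/(1−f) ≈ 1.293 mg/L.
Regimen B: f = (1/2)^(29/10) ≈ 0.1340; Cmin,ss = (1850/136)·f/(1−f) ≈ 2.105 mg/L.
Difference ≈ 1.293 − 2.105 ≈ -0.812 mg/L.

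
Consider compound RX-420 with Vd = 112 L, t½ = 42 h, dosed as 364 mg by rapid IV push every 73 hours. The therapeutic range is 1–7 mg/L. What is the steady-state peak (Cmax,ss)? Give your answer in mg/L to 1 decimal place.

τ/t½ = 73/42 ≈ 1.7381, so fraction remaining f = (1/2)^(73/42) ≈ 0.2998.
At steady state, accumulation factor R = 1/(1 − e^(−kτ)) ≈ 1.4282.
Single-dose peak C₀ = D/Vd = 364/112 ≈ 3.250 mg/L.
Steady-state peak Cmax,ss = C₀·R ≈ 3.250 × 1.4282 ≈ 4.642 mg/L.
Peak 4.6 mg/L vs MTC 7 mg/L: below toxic threshold.

4.6 mg/L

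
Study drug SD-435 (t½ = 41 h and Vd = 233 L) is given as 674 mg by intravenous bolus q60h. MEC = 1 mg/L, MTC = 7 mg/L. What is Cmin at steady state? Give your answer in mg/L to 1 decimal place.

τ/t½ = 60/41 ≈ 1.4634, so fraction remaining f = (1/2)^(60/41) ≈ 0.3626.
Accumulation ratio R = 1/(1 − f) ≈ 1/0.6374 ≈ 1.5689.
Each bolus raises the concentration by D/Vd = 674/233 ≈ 2.893 mg/L.
Steady-state peak Cmax,ss = C₀·R ≈ 2.893 × 1.5689 ≈ 4.539 mg/L.
One interval later, Cmin,ss = Cmax,ss·e^(−kτ) ≈ 4.539 × 0.3626 ≈ 1.646 mg/L.
Trough 1.6 mg/L vs MEC 1 mg/L: adequate.

1.6 mg/L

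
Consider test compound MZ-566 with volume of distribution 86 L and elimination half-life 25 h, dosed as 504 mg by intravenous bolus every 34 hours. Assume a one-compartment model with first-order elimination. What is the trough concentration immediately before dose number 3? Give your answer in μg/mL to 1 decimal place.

f = (1/2)^(τ/t½) = (1/2)^(34/25) ≈ 0.3896.
C₀ = D/Vd = 504/86 ≈ 5.860 μg/mL.
Before the 3rd dose, 2 doses have been given. Superposition: Cmin = C₀·(f + f²).
≈ 5.860 × (0.3896 + 0.1518) ≈ 5.860 × 0.5414 ≈ 3.173 μg/mL.

3.2 μg/mL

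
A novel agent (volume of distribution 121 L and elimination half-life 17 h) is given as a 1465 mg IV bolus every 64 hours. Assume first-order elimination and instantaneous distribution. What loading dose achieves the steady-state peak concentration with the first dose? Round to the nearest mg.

f = (1/2)^(64/17) ≈ 0.073572; accumulation ratio R = 1/(1−f) ≈ 1.07941.
Loading dose to hit Cmax,ss on first dose: D_load = D_maint·R ≈ 1465 × 1.07941 ≈ 1581.34 mg.

1581 mg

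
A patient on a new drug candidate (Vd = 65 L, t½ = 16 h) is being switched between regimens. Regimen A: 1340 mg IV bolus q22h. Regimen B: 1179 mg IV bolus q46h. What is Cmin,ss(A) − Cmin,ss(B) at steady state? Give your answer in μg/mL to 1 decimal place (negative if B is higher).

10.1 μg/mL

Regimen A: f = (1/2)^(22/16) ≈ 0.3856; Cmin,ss = (1340/65)·f/(1−f) ≈ 12.938 μg/mL.
Regimen B: f = (1/2)^(46/16) ≈ 0.1363; Cmin,ss = (1179/65)·f/(1−f) ≈ 2.862 μg/mL.
Difference ≈ 12.938 − 2.862 ≈ 10.076 μg/mL.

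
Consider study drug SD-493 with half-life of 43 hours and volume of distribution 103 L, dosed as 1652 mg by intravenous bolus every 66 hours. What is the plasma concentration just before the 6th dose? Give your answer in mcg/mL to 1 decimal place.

f = (1/2)^(τ/t½) = (1/2)^(66/43) ≈ 0.3451.
C₀ = D/Vd = 1652/103 ≈ 16.039 mcg/mL.
Before the 6th dose, 5 doses have been given. Superposition: Cmin = C₀·(f + f² + … + f^5).
≈ 16.039 × (0.3451 + 0.1191 + 0.0411 + 0.0142 + 0.0049) ≈ 16.039 × 0.5244 ≈ 8.411 mcg/mL.

8.4 mcg/mL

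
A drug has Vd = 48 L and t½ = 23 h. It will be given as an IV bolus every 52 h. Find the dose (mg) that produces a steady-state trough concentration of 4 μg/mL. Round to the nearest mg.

728 mg

τ/t½ = 52/23 ≈ 2.2609, so f = (1/2)^(52/23) ≈ 0.208646.
Cmin,ss = (D/Vd)·f/(1−f), so D = Cmin,ss·Vd·(1−f)/f.
D = 4 × 48 × (1−f)/f ≈ 4 × 48 × 3.79281 ≈ 728.22 mg.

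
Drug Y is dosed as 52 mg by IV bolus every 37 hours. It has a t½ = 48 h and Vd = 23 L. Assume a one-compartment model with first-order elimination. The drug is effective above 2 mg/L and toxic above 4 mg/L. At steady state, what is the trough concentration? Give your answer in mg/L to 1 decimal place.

Over one 37-h interval, 37/48 ≈ 0.77083 half-lives elapse, leaving f ≈ 0.5861 of each dose.
Single-dose peak C₀ = D/Vd = 52/23 ≈ 2.261 mg/L.
Steady-state trough Cmin,ss = C₀·f/(1−f) ≈ 2.261 × 0.5861/0.4139 ≈ 3.202 mg/L.
Trough 3.2 mg/L vs MEC 2 mg/L: adequate.

3.2 mg/L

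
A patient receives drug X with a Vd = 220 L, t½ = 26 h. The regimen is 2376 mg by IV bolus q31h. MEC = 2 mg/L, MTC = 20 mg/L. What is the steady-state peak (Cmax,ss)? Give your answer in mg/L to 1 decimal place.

19.2 mg/L

τ/t½ = 31/26 ≈ 1.1923, so fraction remaining f = (1/2)^(31/26) ≈ 0.4376.
At steady state, accumulation factor R = 1/(1 − e^(−kτ)) ≈ 1.7781.
Each bolus raises the concentration by D/Vd = 2376/220 ≈ 10.800 mg/L.
Steady-state peak Cmax,ss = C₀·R ≈ 10.800 × 1.7781 ≈ 19.203 mg/L.
Peak 19.2 mg/L vs MTC 20 mg/L: below toxic threshold.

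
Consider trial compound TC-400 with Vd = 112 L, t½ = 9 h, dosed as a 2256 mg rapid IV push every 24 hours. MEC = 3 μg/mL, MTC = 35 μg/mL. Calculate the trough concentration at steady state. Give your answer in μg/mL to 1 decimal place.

Over one 24-h interval, 24/9 ≈ 2.6667 half-lives elapse, leaving f ≈ 0.1575 of each dose.
Accumulation ratio R = 1/(1 − f) ≈ 1/0.8425 ≈ 1.1869.
Each bolus raises the concentration by D/Vd = 2256/112 ≈ 20.143 μg/mL.
Cmax,ss = C₀/(1 − f) ≈ 20.143/0.8425 ≈ 23.909 μg/mL.
Steady-state trough Cmin,ss = Cmax,ss·f ≈ 23.909 × 0.1575 ≈ 3.766 μg/mL.
Trough 3.8 μg/mL vs MEC 3 μg/mL: adequate.

3.8 μg/mL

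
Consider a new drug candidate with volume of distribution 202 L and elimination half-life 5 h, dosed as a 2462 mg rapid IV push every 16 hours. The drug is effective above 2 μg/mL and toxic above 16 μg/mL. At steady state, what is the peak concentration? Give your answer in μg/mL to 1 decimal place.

Over one 16-h interval, 16/5 ≈ 3.2 half-lives elapse, leaving f ≈ 0.1088 of each dose.
At steady state, accumulation factor R = 1/(1 − e^(−kτ)) ≈ 1.1221.
Single-dose peak C₀ = D/Vd = 2462/202 ≈ 12.188 μg/mL.
Steady-state peak Cmax,ss = C₀·R ≈ 12.188 × 1.1221 ≈ 13.676 μg/mL.
Peak 13.7 μg/mL vs MTC 16 μg/mL: below toxic threshold.

13.7 μg/mL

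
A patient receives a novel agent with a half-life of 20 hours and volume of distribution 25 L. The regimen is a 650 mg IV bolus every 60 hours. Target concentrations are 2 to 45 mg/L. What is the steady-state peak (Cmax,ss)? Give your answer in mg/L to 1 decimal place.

The dosing interval is 3 half-lives, so f = 2^(−3) = 0.125.
At steady state, R = 1/(1 − 0.125) = 8/7.
Single-dose peak C₀ = D/Vd = 650/25 = 26 mg/L.
Steady-state peak Cmax,ss = C₀·R = 26 × 8/7 ≈ 29.714 mg/L.
Peak 29.7 mg/L vs MTC 45 mg/L: below toxic threshold.

29.7 mg/L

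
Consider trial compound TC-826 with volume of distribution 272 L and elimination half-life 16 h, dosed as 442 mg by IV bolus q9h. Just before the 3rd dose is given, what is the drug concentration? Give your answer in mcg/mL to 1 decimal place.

1.8 mcg/mL

f = (1/2)^(τ/t½) = (1/2)^(9/16) ≈ 0.6771.
C₀ = D/Vd = 442/272 ≈ 1.625 mcg/mL.
Before the 3rd dose, 2 doses have been given. Superposition: Cmin = C₀·(f + f²).
≈ 1.625 × (0.6771 + 0.4585) ≈ 1.625 × 1.1356 ≈ 1.845 mcg/mL.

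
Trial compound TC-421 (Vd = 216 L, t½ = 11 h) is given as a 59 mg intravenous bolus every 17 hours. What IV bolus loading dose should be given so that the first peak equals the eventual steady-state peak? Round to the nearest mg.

90 mg

f = (1/2)^(17/11) ≈ 0.342588; accumulation ratio R = 1/(1−f) ≈ 1.52112.
Loading dose to hit Cmax,ss on first dose: D_load = D_maint·R ≈ 59 × 1.52112 ≈ 89.75 mg.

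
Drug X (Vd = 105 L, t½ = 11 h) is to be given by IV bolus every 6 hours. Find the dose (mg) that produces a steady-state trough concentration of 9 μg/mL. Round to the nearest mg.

τ/t½ = 6/11 ≈ 0.54545, so f = (1/2)^(6/11) ≈ 0.685175.
Cmin,ss = (D/Vd)·f/(1−f), so D = Cmin,ss·Vd·(1−f)/f.
D = 9 × 105 × (1−f)/f ≈ 9 × 105 × 0.45948 ≈ 434.21 mg.

434 mg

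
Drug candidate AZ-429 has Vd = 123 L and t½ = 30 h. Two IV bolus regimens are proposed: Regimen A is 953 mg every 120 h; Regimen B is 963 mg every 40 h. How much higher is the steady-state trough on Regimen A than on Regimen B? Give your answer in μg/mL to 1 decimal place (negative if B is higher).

-4.6 μg/mL

Regimen A: f = (1/2)^(120/30) ≈ 0.0625; Cmin,ss = (953/123)·f/(1−f) ≈ 0.517 μg/mL.
Regimen B: f = (1/2)^(40/30) ≈ 0.3969; Cmin,ss = (963/123)·f/(1−f) ≈ 5.152 μg/mL.
Difference ≈ 0.517 − 5.152 ≈ -4.635 μg/mL.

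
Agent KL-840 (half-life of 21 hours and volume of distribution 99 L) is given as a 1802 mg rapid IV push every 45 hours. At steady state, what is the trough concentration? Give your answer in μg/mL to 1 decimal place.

k = ln2/t½ = ln2/21 ≈ 0.033007 h⁻¹; fraction remaining f = e^(−kτ) = e^(−0.033007×45) ≈ 0.2264.
At steady state, accumulation factor R = 1/(1 − e^(−kτ)) ≈ 1.2927.
Each bolus raises the concentration by D/Vd = 1802/99 ≈ 18.202 μg/mL.
Steady-state peak Cmax,ss = C₀·R ≈ 18.202 × 1.2927 ≈ 23.530 μg/mL.
One interval later, Cmin,ss = Cmax,ss·e^(−kτ) ≈ 23.530 × 0.2264 ≈ 5.327 μg/mL.

5.3 μg/mL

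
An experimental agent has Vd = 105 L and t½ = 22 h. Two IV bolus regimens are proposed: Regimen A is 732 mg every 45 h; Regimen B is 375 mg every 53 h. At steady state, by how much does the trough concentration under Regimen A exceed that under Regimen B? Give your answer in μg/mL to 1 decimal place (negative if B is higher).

Regimen A: f = (1/2)^(45/22) ≈ 0.2422; Cmin,ss = (732/105)·f/(1−f) ≈ 2.228 μg/mL.
Regimen B: f = (1/2)^(53/22) ≈ 0.1883; Cmin,ss = (375/105)·f/(1−f) ≈ 0.829 μg/mL.
Difference ≈ 2.228 − 0.829 ≈ 1.399 μg/mL.

1.4 μg/mL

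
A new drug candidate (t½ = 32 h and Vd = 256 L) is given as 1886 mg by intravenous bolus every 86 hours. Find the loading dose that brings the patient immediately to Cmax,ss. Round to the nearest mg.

f = (1/2)^(86/32) ≈ 0.155232; accumulation ratio R = 1/(1−f) ≈ 1.18376.
Loading dose to hit Cmax,ss on first dose: D_load = D_maint·R ≈ 1886 × 1.18376 ≈ 2232.57 mg.

2233 mg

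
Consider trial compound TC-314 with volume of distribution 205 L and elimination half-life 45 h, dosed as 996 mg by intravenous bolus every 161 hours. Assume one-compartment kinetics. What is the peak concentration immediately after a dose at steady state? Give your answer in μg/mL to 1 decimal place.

5.3 μg/mL

Over one 161-h interval, 161/45 ≈ 3.5778 half-lives elapse, leaving f ≈ 0.0837 of each dose.
Accumulation ratio R = 1/(1 − f) ≈ 1/0.9163 ≈ 1.0913.
Single-dose peak C₀ = D/Vd = 996/205 ≈ 4.859 μg/mL.
Steady-state peak Cmax,ss = C₀·R ≈ 4.859 × 1.0913 ≈ 5.303 μg/mL.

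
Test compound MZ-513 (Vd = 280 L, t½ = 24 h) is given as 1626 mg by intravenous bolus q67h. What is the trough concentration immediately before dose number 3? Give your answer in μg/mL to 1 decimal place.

f = (1/2)^(τ/t½) = (1/2)^(67/24) ≈ 0.1444.
C₀ = D/Vd = 1626/280 ≈ 5.807 μg/mL.
Before the 3rd dose, 2 doses have been given. Superposition: Cmin = C₀·(f + f²).
≈ 5.807 × (0.1444 + 0.0209) ≈ 5.807 × 0.1653 ≈ 0.960 μg/mL.

1.0 μg/mL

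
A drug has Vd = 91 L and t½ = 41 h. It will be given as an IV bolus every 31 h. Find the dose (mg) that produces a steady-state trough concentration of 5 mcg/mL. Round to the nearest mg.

τ/t½ = 31/41 ≈ 0.7561, so f = (1/2)^(31/41) ≈ 0.592096.
Cmin,ss = (D/Vd)·f/(1−f), so D = Cmin,ss·Vd·(1−f)/f.
D = 5 × 91 × (1−f)/f ≈ 5 × 91 × 0.68892 ≈ 313.46 mg.

313 mg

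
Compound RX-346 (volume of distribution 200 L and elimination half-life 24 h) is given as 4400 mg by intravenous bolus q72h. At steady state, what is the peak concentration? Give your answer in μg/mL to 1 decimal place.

τ = 72 h = 3 half-lives, so f = (1/2)^3 = 0.125.
Accumulation ratio R = 1/(1 − f) = 1/0.875 = 8/7.
Single-dose peak C₀ = D/Vd = 4400/200 = 22 μg/mL.
Steady-state peak Cmax,ss = C₀·R = 22 × 8/7 ≈ 25.143 μg/mL.

25.1 μg/mL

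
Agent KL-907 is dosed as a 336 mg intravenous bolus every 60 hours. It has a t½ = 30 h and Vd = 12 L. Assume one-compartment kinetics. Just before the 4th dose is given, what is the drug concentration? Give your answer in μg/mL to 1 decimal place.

9.2 μg/mL

f = (1/2)^(τ/t½) = (1/2)^(60/30) ≈ 0.2500.
C₀ = D/Vd = 336/12 ≈ 28.000 μg/mL.
Before the 4th dose, 3 doses have been given. Superposition: Cmin = C₀·(f + f² + … + f^3).
≈ 28.000 × (0.2500 + 0.0625 + 0.0156) ≈ 28.000 × 0.3281 ≈ 9.187 μg/mL.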